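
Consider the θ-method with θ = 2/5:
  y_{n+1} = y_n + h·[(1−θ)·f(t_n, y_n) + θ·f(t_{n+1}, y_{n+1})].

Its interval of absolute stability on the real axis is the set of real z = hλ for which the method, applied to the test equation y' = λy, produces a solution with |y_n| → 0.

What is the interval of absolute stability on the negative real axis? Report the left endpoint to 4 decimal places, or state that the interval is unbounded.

(-10.0000, 0).

Set f=λy, z=hλ:
  y_{n+1} = y_n + z·[3/5·y_n + 2/5·y_{n+1}] ⇒ (1 − 2/5z)y_{n+1} = (1 + 3/5z)y_n
  ⇒ R(z) = (1 + 3/5z)/(1 − 2/5z).

Solve |R(x)|<1 on ℝ⁻.
x=-1.18: |R|=0.1984
R=−1: 1+3/5x = −1+2/5x ⇒ -1/5x=2 ⇒ x=2/(-1/5)=-10.0000
Confirm numerically:
  x=-9.056: |R|=0.95916 <1
  x=-8.077: |R|=0.90910 <1
  x=-7.233: |R|=0.85785 <1
  x=-4.140: |R|=0.55873 <1
  x=-10.117: |R|=1.00464 >1
  x=-10.021: |R|=1.00084 >1
So |R|<1 on (-10.0000, 0).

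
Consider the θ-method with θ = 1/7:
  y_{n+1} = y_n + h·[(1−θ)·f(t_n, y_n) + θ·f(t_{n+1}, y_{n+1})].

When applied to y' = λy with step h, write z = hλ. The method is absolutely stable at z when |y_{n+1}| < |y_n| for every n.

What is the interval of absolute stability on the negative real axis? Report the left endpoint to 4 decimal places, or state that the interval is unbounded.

z∈(-2.8000,0).

On y'=λy, z=hλ:
  y_{n+1} = y_n + z·[6/7·y_n + 1/7·y_{n+1}] ⇒ (1 − 1/7z)y_{n+1} = (1 + 6/7z)y_n
  so R(z) = (1 + 6/7z)/(1 − 1/7z).

Find x<0 with |R(x)|<1.
x=-1.76: |R|=0.4064
R=−1: 1+6/7x = −1+1/7x ⇒ -5/7x=2 ⇒ x=2/(-5/7)=-2.8000
Confirm numerically:
  x=-2.725: |R|=0.96144 <1
  x=-2.372: |R|=0.77166 <1
  x=-1.767: |R|=0.41086 <1
  x=-1.349: |R|=0.13103 <1
  x=-3.369: |R|=1.27438 >1
  x=-3.349: |R|=1.26524 >1
  x=-2.884: |R|=1.04249 >1
Interval (-2.8000, 0).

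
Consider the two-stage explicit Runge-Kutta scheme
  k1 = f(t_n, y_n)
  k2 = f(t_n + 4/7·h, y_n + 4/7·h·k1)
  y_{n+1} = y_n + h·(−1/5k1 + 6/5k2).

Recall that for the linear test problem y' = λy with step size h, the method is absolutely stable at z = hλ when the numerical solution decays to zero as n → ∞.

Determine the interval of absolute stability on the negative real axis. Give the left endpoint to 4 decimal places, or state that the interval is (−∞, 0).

z∈(-1.4583,0).

Test eqn y'=λy, z=hλ:
  k1=λy_n ⇒ h·k1=z·y_n;  k2=λ(1+4/7z)y_n ⇒ h·k2=z(1+4/7z)y_n
  y_{n+1}/y_n = 1 − 1/5z + 6/5z(1+4/7z) = 1 + z + 24/35z²
  ⇒ R(z) = 1 + z + 24/35z².

Find x<0 with |R(x)|<1.
x=-1.26: |R|=0.8286
R=1: x+24/35x²=0 ⇒ x=−35/24=-1.4583; min R=1−1/(4·24/35)=0.6354>−1
Confirm numerically:
  x=-1.247: |R|=0.81929 <1
  x=-1.116: |R|=0.73803 <1
  x=-0.758: |R|=0.63599 <1
  x=-1.723: |R|=1.31270 >1
  x=-1.479: |R|=1.02096 >1
So |R|<1 on (-1.4583, 0).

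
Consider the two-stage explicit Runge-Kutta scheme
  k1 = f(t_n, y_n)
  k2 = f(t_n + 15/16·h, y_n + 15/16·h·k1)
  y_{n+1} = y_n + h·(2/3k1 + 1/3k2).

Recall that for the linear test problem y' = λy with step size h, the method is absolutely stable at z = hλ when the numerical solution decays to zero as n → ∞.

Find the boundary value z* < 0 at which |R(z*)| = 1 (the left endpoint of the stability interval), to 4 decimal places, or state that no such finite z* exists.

left endpoint -3.2000.

Set f=λy, z=hλ:
  k1=λy_n ⇒ h·k1=z·y_n;  k2=λ(1+15/16z)y_n ⇒ h·k2=z(1+15/16z)y_n
  y_{n+1}/y_n = 1 + 2/3z + 1/3z(1+15/16z) = 1 + z + 5/16z²
  so R(z) = 1 + z + 5/16z².

Boundary: |R(x)|=1, x<0.
x=-1.71: |R|=0.2038
R=1: x+5/16x²=0 ⇒ x=−16/5=-3.2000; min R=1−1/(4·5/16)=0.2000>−1
Confirm numerically:
  x=-2.288: |R|=0.34792 <1
  x=-1.600: |R|=0.20000 <1
  x=-1.542: |R|=0.20105 <1
  x=-3.626: |R|=1.48271 >1
  x=-3.492: |R|=1.31865 >1
Interval (-3.2000, 0).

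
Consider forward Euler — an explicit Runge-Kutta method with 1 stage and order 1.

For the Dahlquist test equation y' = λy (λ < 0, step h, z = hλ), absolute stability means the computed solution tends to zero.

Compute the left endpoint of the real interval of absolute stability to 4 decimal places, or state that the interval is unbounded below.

left endpoint -2.0000.

Set f=λy, z=hλ:
  order 1, 1-stage ⇒ R(z)=1+z
  (e.g. R(-1.25)=-0.25000, |R|=0.25000)

Find x<0 with |R(x)|<1.
x=-1.25: |R|=0.2500
|R(-2.31)|=1.3100 |R(-1.39)|=0.3900 |R(-0.86)|=0.1400
Bisect:
  x_lo=-2.4739 |R|=1.4739  x_hi=-0.2853 |R|=0.7147
  mid=-1.37956 |R|=0.37956 →hi
  mid=-1.92671 |R|=0.92671 →hi
  mid=-2.20028 |R|=1.20028 →lo
  mid=-2.06350 |R|=1.06350 →lo
  mid=-1.99510 |R|=0.99510 →hi
  mid=-2.02930 |R|=1.02930 →lo
  mid=-2.01220 |R|=1.01220 →lo
  mid=-2.00365 |R|=1.00365 →lo
  mid=-1.99938 |R|=0.99938 →hi
  mid=-2.00151 |R|=1.00151 →lo
  ...
  [-2.00004,-1.99991] ⇒ x*=-2.0000
Interval (-2.0000, 0).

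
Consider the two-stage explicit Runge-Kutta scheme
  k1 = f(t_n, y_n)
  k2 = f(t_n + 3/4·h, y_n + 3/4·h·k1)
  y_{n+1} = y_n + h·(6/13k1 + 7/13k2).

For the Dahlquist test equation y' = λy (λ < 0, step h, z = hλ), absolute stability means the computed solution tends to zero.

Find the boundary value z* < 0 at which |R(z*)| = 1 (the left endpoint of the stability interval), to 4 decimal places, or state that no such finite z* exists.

left endpoint -2.4762.

Set f=λy, z=hλ:
  k1=λy_n ⇒ h·k1=z·y_n;  k2=λ(1+3/4z)y_n ⇒ h·k2=z(1+3/4z)y_n
  y_{n+1}/y_n = 1 + 6/13z + 7/13z(1+3/4z) = 1 + z + 21/52z²
  so R(z) = 1 + z + 21/52z².

Find x<0 with |R(x)|<1.
x=-1.5: |R|=0.4087
R=1: x+21/52x²=0 ⇒ x=−52/21=-2.4762; min R=1−1/(4·21/52)=0.3810>−1
Confirm numerically:
  x=-2.015: |R|=0.62471 <1
  x=-1.839: |R|=0.52678 <1
  x=-1.088: |R|=0.39005 <1
  x=-3.075: |R|=1.74362 >1
  x=-2.859: |R|=1.44199 >1
  x=-2.631: |R|=1.16449 >1
So |R|<1 on (-2.4762, 0).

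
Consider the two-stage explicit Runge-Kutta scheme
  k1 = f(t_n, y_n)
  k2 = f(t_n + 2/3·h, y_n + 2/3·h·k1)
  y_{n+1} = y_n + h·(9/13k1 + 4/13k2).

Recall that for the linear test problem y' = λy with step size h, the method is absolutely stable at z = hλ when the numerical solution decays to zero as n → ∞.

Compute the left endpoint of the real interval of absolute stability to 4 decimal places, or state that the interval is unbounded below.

Set f=λy, z=hλ:
  k1=λy_n ⇒ h·k1=z·y_n;  k2=λ(1+2/3z)y_n ⇒ h·k2=z(1+2/3z)y_n
  y_{n+1}/y_n = 1 + 9/13z + 4/13z(1+2/3z) = 1 + z + 8/39z²
  Hence R(z) = 1 + z + 8/39z².

Find x<0 with |R(x)|<1.
x=-1.12: |R|=0.1373
R=1: x+8/39x²=0 ⇒ x=−39/8=-4.8750; min R=1−1/(4·8/39)=-0.2188>−1
Confirm numerically:
  x=-3.940: |R|=0.24433 <1
  x=-3.780: |R|=0.15095 <1
  x=-2.758: |R|=0.19768 <1
  x=-5.435: |R|=1.62433 >1
  x=-5.302: |R|=1.46440 >1
  x=-5.282: |R|=1.44098 >1
So |R|<1 on (-4.8750, 0).

left endpoint -4.8750.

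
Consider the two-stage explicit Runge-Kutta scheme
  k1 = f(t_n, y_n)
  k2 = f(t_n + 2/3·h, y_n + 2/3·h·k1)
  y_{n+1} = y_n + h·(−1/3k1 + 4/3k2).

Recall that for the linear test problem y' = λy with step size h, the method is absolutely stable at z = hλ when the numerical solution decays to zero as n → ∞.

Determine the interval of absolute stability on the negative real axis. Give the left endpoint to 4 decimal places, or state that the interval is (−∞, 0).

z∈(-1.1250,0).

With y'=λy (z=hλ):
  k1=λy_n ⇒ h·k1=z·y_n;  k2=λ(1+2/3z)y_n ⇒ h·k2=z(1+2/3z)y_n
  y_{n+1}/y_n = 1 − 1/3z + 4/3z(1+2/3z) = 1 + z + 8/9z²
  R(z) = 1 + z + 8/9z².

Boundary: |R(x)|=1, x<0.
x=-0.92: |R|=0.8324
R=1: x+8/9x²=0 ⇒ x=−9/8=-1.1250; min R=1−1/(4·8/9)=0.7188>−1
Confirm numerically:
  x=-1.035: |R|=0.91720 <1
  x=-1.020: |R|=0.90480 <1
  x=-0.894: |R|=0.81643 <1
  x=-0.471: |R|=0.72619 <1
  x=-1.712: |R|=1.89328 >1
  x=-1.637: |R|=1.74502 >1
  x=-1.314: |R|=1.22075 >1
Stable set (-1.1250, 0).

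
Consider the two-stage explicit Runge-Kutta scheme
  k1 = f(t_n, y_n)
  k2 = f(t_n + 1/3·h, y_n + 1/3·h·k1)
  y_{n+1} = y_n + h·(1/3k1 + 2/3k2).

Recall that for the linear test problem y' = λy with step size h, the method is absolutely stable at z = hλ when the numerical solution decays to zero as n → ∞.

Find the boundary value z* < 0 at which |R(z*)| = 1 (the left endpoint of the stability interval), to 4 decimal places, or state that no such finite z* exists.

left endpoint -4.5000.

Set f=λy, z=hλ:
  k1=λy_n ⇒ h·k1=z·y_n;  k2=λ(1+1/3z)y_n ⇒ h·k2=z(1+1/3z)y_n
  y_{n+1}/y_n = 1 + 1/3z + 2/3z(1+1/3z) = 1 + z + 2/9z²
  Hence R(z) = 1 + z + 2/9z².

Boundary: |R(x)|=1, x<0.
x=-0.56: |R|=0.5097
R=1: x+2/9x²=0 ⇒ x=−9/2=-4.5000; min R=1−1/(4·2/9)=-0.1250>−1
Confirm numerically:
  x=-2.655: |R|=0.08855 <1
  x=-2.292: |R|=0.12461 <1
  x=-2.284: |R|=0.12474 <1
  x=-4.931: |R|=1.47228 >1
  x=-4.776: |R|=1.29293 >1
  x=-4.738: |R|=1.25059 >1
Interval (-4.5000, 0).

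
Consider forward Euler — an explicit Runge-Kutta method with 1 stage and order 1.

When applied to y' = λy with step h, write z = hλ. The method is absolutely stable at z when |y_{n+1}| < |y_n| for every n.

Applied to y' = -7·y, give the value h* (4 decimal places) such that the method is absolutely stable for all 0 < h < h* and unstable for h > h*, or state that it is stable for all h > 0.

Test eqn y'=λy, z=hλ:
  order 1, 1-stage ⇒ R(z)=1+z
  (e.g. R(-1.78)=-0.78000, |R|=0.78000)

Find x<0 with |R(x)|<1.
x=-1.78: |R|=0.7800
|R(-1.57)|=0.5700 |R(-1)|=0.0000 |R(-0.7)|=0.3000
Bisect:
  x_lo=-2.8011 |R|=1.8011  x_hi=-0.1268 |R|=0.8732
  mid=-1.46394 |R|=0.46394 →hi
  mid=-2.13252 |R|=1.13252 →lo
  mid=-1.79823 |R|=0.79823 →hi
  mid=-1.96538 |R|=0.96538 →hi
  mid=-2.04895 |R|=1.04895 →lo
  mid=-2.00716 |R|=1.00716 →lo
  mid=-1.98627 |R|=0.98627 →hi
  mid=-1.99672 |R|=0.99672 →hi
  mid=-2.00194 |R|=1.00194 →lo
  mid=-1.99933 |R|=0.99933 →hi
  ...
  [-2.00014,-1.99998] ⇒ x*=-2.0000
Interval (-2.0000, 0).

(-2.0000,0); λ=-7 ⇒ h* = 0.2857.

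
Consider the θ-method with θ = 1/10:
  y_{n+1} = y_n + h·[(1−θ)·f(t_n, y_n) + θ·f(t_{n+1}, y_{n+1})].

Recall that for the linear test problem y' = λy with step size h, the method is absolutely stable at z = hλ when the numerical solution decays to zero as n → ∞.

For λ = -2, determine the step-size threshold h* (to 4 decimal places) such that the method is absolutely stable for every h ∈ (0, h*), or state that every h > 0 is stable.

(-2.5000,0); λ=-2 ⇒ h* = (5/2)/2 = 1.2500.

On y'=λy, z=hλ:
  y_{n+1} = y_n + z·[9/10·y_n + 1/10·y_{n+1}] ⇒ (1 − 1/10z)y_{n+1} = (1 + 9/10z)y_n
  Hence R(z) = (1 + 9/10z)/(1 − 1/10z).

Find x<0 with |R(x)|<1.
x=-1.51: |R|=0.3119
R=−1: 1+9/10x = −1+1/10x ⇒ -4/5x=2 ⇒ x=2/(-4/5)=-2.5000
Confirm numerically:
  x=-2.476: |R|=0.98461 <1
  x=-2.473: |R|=0.98268 <1
  x=-1.279: |R|=0.13397 <1
  x=-2.861: |R|=1.22455 >1
  x=-2.570: |R|=1.04455 >1
Interval (-2.5000, 0).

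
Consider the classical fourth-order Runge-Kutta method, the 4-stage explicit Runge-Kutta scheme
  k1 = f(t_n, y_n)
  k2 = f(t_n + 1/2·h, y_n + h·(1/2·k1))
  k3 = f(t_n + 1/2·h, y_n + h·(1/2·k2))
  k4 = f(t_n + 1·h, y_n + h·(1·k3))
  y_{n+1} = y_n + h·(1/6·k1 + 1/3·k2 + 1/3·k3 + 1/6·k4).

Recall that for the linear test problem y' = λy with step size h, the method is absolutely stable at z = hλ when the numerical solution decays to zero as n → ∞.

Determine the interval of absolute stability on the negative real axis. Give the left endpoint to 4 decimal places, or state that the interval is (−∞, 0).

z∈(-2.7853,0).

Set f=λy, z=hλ:
  order 4, 4-stage ⇒ R(z)=1+z+z^2/2+z^3/6+z^4/24
  (e.g. R(-1.01)=0.37169, |R|=0.37169)

Find x<0 with |R(x)|<1.
x=-1.01: |R|=0.3717
|R(-2.52)|=0.6683 |R(-2.13)|=0.3855 |R(-1.94)|=0.3151
Bisect:
  x_lo=-3.2838 |R|=2.0512  x_hi=-0.2966 |R|=0.7434
  mid=-1.79019 |R|=0.28395 →hi
  mid=-2.53700 |R|=0.68579 →hi
  mid=-2.91041 |R|=1.20561 →lo
  mid=-2.72370 |R|=0.91104 →hi
  mid=-2.81705 |R|=1.04895 →lo
  mid=-2.77038 |R|=0.97775 →hi
  mid=-2.79372 |R|=1.01277 →lo
  ...
  [-2.78533,-2.78515] ⇒ x*=-2.7853
Stable set (-2.7853, 0).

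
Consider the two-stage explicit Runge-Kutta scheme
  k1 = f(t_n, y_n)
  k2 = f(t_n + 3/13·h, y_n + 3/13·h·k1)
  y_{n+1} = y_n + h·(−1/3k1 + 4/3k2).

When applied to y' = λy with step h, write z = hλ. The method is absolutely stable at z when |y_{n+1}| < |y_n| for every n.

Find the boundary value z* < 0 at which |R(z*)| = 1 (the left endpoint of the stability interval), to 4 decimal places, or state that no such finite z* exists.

Test eqn y'=λy, z=hλ:
  k1=λy_n ⇒ h·k1=z·y_n;  k2=λ(1+3/13z)y_n ⇒ h·k2=z(1+3/13z)y_n
  y_{n+1}/y_n = 1 − 1/3z + 4/3z(1+3/13z) = 1 + z + 4/13z²
  ⇒ R(z) = 1 + z + 4/13z².

Boundary: |R(x)|=1, x<0.
x=-0.63: |R|=0.4921
R=1: x+4/13x²=0 ⇒ x=−13/4=-3.2500; min R=1−1/(4·4/13)=0.1875>−1
Confirm numerically:
  x=-2.928: |R|=0.70990 <1
  x=-2.183: |R|=0.28330 <1
  x=-1.382: |R|=0.20567 <1
  x=-1.306: |R|=0.21881 <1
  x=-3.545: |R|=1.32178 >1
  x=-3.409: |R|=1.16678 >1
  x=-3.318: |R|=1.06942 >1
So |R|<1 on (-3.2500, 0).

left endpoint -3.2500.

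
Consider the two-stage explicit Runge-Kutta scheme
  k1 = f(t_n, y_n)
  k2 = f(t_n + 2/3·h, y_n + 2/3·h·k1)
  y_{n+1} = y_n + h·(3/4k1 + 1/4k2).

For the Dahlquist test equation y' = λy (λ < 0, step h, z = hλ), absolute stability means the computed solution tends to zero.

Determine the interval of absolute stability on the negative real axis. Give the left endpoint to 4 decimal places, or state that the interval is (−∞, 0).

Set f=λy, z=hλ:
  k1=λy_n ⇒ h·k1=z·y_n;  k2=λ(1+2/3z)y_n ⇒ h·k2=z(1+2/3z)y_n
  y_{n+1}/y_n = 1 + 3/4z + 1/4z(1+2/3z) = 1 + z + 1/6z²
  Hence R(z) = 1 + z + 1/6z².

Need |R(x)|<1, x<0.
x=-1.08: |R|=0.1144
R=1: x+1/6x²=0 ⇒ x=−6=-6.0000; min R=1−1/(4·1/6)=-0.5000>−1
Confirm numerically:
  x=-3.365: |R|=0.47780 <1
  x=-3.334: |R|=0.48141 <1
  x=-2.637: |R|=0.47804 <1
  x=-6.304: |R|=1.31940 >1
  x=-6.273: |R|=1.28542 >1
  x=-6.254: |R|=1.26475 >1
Stable set (-6.0000, 0).

z∈(-6.0000,0).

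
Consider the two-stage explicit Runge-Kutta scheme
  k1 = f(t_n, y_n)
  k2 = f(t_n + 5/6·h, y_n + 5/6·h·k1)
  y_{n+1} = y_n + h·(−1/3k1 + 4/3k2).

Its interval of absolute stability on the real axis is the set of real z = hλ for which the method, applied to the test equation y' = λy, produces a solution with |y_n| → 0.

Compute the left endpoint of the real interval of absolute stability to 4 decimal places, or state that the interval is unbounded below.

left endpoint -0.9000.

Test eqn y'=λy, z=hλ:
  k1=λy_n ⇒ h·k1=z·y_n;  k2=λ(1+5/6z)y_n ⇒ h·k2=z(1+5/6z)y_n
  y_{n+1}/y_n = 1 − 1/3z + 4/3z(1+5/6z) = 1 + z + 10/9z²
  so R(z) = 1 + z + 10/9z².

Solve |R(x)|<1 on ℝ⁻.
x=-0.31: |R|=0.7968
R=1: x+10/9x²=0 ⇒ x=−9/10=-0.9000; min R=1−1/(4·10/9)=0.7750>−1
Confirm numerically:
  x=-0.791: |R|=0.90420 <1
  x=-0.786: |R|=0.90044 <1
  x=-0.761: |R|=0.88247 <1
  x=-0.499: |R|=0.77767 <1
  x=-1.246: |R|=1.47902 >1
  x=-0.976: |R|=1.08242 >1
Interval (-0.9000, 0).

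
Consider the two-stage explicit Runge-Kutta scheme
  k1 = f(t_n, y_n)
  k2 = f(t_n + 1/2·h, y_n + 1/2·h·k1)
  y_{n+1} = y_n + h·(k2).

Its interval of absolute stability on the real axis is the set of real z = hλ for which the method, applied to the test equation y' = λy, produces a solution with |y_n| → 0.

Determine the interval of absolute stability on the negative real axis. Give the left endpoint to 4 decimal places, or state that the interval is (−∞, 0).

Set f=λy, z=hλ:
  k1=λy_n ⇒ h·k1=z·y_n;  k2=λ(1+1/2z)y_n ⇒ h·k2=z(1+1/2z)y_n
  y_{n+1}/y_n = 1 + z(1+1/2z) = 1 + z + 1/2z²
  ⇒ R(z) = 1 + z + 1/2z².

Boundary: |R(x)|=1, x<0.
x=-0.73: |R|=0.5364
R=1: x+1/2x²=0 ⇒ x=−2=-2.0000; min R=1−1/(4·1/2)=0.5000>−1
Confirm numerically:
  x=-1.667: |R|=0.72244 <1
  x=-1.421: |R|=0.58862 <1
  x=-1.336: |R|=0.55645 <1
  x=-2.438: |R|=1.53392 >1
  x=-2.179: |R|=1.19502 >1
Stable set (-2.0000, 0).

(-2.0000, 0).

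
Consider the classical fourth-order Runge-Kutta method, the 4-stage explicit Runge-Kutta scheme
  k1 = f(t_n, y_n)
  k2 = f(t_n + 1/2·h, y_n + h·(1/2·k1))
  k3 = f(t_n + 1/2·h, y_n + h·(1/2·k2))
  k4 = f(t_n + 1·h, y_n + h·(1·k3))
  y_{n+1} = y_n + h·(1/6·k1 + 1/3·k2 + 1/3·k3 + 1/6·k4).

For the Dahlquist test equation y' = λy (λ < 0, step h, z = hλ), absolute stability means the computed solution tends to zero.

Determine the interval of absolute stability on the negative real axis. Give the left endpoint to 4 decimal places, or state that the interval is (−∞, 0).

Set f=λy, z=hλ:
  order 4, 4-stage ⇒ R(z)=1+z+z^2/2+z^3/6+z^4/24
  (e.g. R(-0.79)=0.45611, |R|=0.45611)

Need |R(x)|<1, x<0.
x=-0.79: |R|=0.4561
|R(-2.8)|=1.0224 |R(-2.75)|=0.9481 |R(-1.24)|=0.3095
Bisect:
  x_lo=-3.4737 |R|=2.6404  x_hi=-0.2493 |R|=0.7793
  mid=-1.86150 |R|=0.29633 →hi
  mid=-2.66760 |R|=0.83658 →hi
  mid=-3.07064 |R|=1.52265 →lo
  mid=-2.86912 |R|=1.13392 →lo
  mid=-2.76836 |R|=0.97477 →hi
  mid=-2.81874 |R|=1.05161 →lo
  mid=-2.79355 |R|=1.01252 →lo
  mid=-2.78095 |R|=0.99348 →hi
  mid=-2.78725 |R|=1.00296 →lo
  ...
  [-2.78548,-2.78528] ⇒ x*=-2.7853
Stable set (-2.7853, 0).

(-2.7853, 0).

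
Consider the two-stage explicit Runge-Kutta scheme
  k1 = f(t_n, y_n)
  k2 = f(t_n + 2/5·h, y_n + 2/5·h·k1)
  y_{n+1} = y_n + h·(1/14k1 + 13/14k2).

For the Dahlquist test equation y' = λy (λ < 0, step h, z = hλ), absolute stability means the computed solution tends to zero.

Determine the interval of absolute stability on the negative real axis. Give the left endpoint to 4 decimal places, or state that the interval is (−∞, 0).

With y'=λy (z=hλ):
  k1=λy_n ⇒ h·k1=z·y_n;  k2=λ(1+2/5z)y_n ⇒ h·k2=z(1+2/5z)y_n
  y_{n+1}/y_n = 1 + 1/14z + 13/14z(1+2/5z) = 1 + z + 13/35z²
  ⇒ R(z) = 1 + z + 13/35z².

Find x<0 with |R(x)|<1.
x=-1.18: |R|=0.3372
R=1: x+13/35x²=0 ⇒ x=−35/13=-2.6923; min R=1−1/(4·13/35)=0.3269>−1
Confirm numerically:
  x=-2.580: |R|=0.89238 <1
  x=-1.603: |R|=0.35143 <1
  x=-1.095: |R|=0.35035 <1
  x=-3.066: |R|=1.42556 >1
  x=-2.973: |R|=1.30996 >1
Interval (-2.6923, 0).

(-2.6923, 0).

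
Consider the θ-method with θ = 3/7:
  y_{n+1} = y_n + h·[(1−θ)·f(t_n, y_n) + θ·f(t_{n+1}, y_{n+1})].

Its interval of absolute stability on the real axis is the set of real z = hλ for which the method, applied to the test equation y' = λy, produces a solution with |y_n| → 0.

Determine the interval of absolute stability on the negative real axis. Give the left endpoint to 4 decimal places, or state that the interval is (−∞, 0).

(-14.0000, 0).

Test eqn y'=λy, z=hλ:
  y_{n+1} = y_n + z·[4/7·y_n + 3/7·y_{n+1}] ⇒ (1 − 3/7z)y_{n+1} = (1 + 4/7z)y_n
  Hence R(z) = (1 + 4/7z)/(1 − 3/7z).

Boundary: |R(x)|=1, x<0.
x=-1.06: |R|=0.2711
R=−1: 1+4/7x = −1+3/7x ⇒ -1/7x=2 ⇒ x=2/(-1/7)=-14.0000
Confirm numerically:
  x=-13.097: |R|=0.98049 <1
  x=-7.322: |R|=0.76945 <1
  x=-6.163: |R|=0.69253 <1
  x=-14.561: |R|=1.01107 >1
  x=-14.070: |R|=1.00142 >1
So |R|<1 on (-14.0000, 0).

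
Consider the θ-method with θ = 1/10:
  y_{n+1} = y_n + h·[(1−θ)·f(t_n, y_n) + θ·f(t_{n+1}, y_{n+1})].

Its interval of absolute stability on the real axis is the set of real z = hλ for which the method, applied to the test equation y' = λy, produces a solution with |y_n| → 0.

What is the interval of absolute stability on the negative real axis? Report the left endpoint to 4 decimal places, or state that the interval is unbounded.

Set f=λy, z=hλ:
  y_{n+1} = y_n + z·[9/10·y_n + 1/10·y_{n+1}] ⇒ (1 − 1/10z)y_{n+1} = (1 + 9/10z)y_n
  so R(z) = (1 + 9/10z)/(1 − 1/10z).

Boundary: |R(x)|=1, x<0.
x=-1.39: |R|=0.2204
R=−1: 1+9/10x = −1+1/10x ⇒ -4/5x=2 ⇒ x=2/(-4/5)=-2.5000
Confirm numerically:
  x=-1.938: |R|=0.62339 <1
  x=-1.709: |R|=0.45956 <1
  x=-1.340: |R|=0.18166 <1
  x=-1.195: |R|=0.06744 <1
  x=-2.873: |R|=1.23180 >1
  x=-2.732: |R|=1.14577 >1
Interval (-2.5000, 0).

z∈(-2.5000,0).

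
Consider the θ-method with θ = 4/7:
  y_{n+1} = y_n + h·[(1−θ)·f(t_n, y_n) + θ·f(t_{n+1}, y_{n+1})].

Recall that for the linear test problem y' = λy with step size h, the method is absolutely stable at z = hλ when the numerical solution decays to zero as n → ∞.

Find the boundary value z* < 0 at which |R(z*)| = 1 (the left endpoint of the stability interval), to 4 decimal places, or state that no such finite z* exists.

Set f=λy, z=hλ:
  y_{n+1} = y_n + z·[3/7·y_n + 4/7·y_{n+1}] ⇒ (1 − 4/7z)y_{n+1} = (1 + 3/7z)y_n
  R(z) = (1 + 3/7z)/(1 − 4/7z).

Find x<0 with |R(x)|<1.
x=-0.68: |R|=0.5103
x=-2: |R|=0.0667
x=-10: |R|=0.4894
x=-100: |R|=0.7199
θ=4/7≥1/2 ⇒ |1+3/7x|<|1−4/7x| ∀x<0 ⇒ interval (−∞,0).

unbounded; (−∞, 0).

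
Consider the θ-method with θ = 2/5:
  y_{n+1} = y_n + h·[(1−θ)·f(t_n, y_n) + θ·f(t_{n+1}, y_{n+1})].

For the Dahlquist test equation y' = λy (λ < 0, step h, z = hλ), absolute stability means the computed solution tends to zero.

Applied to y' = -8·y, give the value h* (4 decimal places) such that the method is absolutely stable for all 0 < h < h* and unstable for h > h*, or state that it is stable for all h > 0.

Test eqn y'=λy, z=hλ:
  y_{n+1} = y_n + z·[3/5·y_n + 2/5·y_{n+1}] ⇒ (1 − 2/5z)y_{n+1} = (1 + 3/5z)y_n
  R(z) = (1 + 3/5z)/(1 − 2/5z).

Find x<0 with |R(x)|<1.
x=-1.56: |R|=0.0394
R=−1: 1+3/5x = −1+2/5x ⇒ -1/5x=2 ⇒ x=2/(-1/5)=-10.0000
Confirm numerically:
  x=-8.485: |R|=0.93104 <1
  x=-7.603: |R|=0.88137 <1
  x=-5.032: |R|=0.67021 <1
  x=-4.440: |R|=0.59942 <1
  x=-10.440: |R|=1.01700 >1
  x=-10.346: |R|=1.01347 >1
  x=-10.215: |R|=1.00845 >1
Stable set (-10.0000, 0).

(-10.0000,0); λ=-8 ⇒ h* = (10)/8 = 1.2500.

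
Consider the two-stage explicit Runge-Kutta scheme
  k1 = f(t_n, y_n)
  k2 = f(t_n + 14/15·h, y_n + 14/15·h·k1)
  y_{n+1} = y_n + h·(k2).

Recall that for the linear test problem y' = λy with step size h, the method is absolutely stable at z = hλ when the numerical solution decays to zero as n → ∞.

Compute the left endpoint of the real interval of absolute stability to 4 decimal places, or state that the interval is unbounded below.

z* = -1.0714.

With y'=λy (z=hλ):
  k1=λy_n ⇒ h·k1=z·y_n;  k2=λ(1+14/15z)y_n ⇒ h·k2=z(1+14/15z)y_n
  y_{n+1}/y_n = 1 + z(1+14/15z) = 1 + z + 14/15z²
  so R(z) = 1 + z + 14/15z².

Boundary: |R(x)|=1, x<0.
x=-1.52: |R|=1.6364
R=1: x+14/15x²=0 ⇒ x=−15/14=-1.0714; min R=1−1/(4·14/15)=0.7321>−1
Confirm numerically:
  x=-0.823: |R|=0.80917 <1
  x=-0.731: |R|=0.76774 <1
  x=-0.677: |R|=0.75077 <1
  x=-1.480: |R|=1.56437 >1
  x=-1.179: |R|=1.11837 >1
So |R|<1 on (-1.0714, 0).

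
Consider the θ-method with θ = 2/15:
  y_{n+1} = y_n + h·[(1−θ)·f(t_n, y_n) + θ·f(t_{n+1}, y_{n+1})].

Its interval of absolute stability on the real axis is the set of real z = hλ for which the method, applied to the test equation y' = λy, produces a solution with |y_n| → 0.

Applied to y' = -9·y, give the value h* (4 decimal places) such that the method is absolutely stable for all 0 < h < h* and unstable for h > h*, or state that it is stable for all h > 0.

(-2.7273,0); λ=-9 ⇒ h* = (30/11)/9 = 0.3030.

Set f=λy, z=hλ:
  y_{n+1} = y_n + z·[13/15·y_n + 2/15·y_{n+1}] ⇒ (1 − 2/15z)y_{n+1} = (1 + 13/15z)y_n
  so R(z) = (1 + 13/15z)/(1 − 2/15z).

Find x<0 with |R(x)|<1.
x=-0.89: |R|=0.2044
R=−1: 1+13/15x = −1+2/15x ⇒ -11/15x=2 ⇒ x=2/(-11/15)=-2.7273
Confirm numerically:
  x=-1.657: |R|=0.35716 <1
  x=-1.531: |R|=0.27145 <1
  x=-1.485: |R|=0.23957 <1
  x=-1.352: |R|=0.14550 <1
  x=-3.074: |R|=1.18035 >1
  x=-2.987: |R|=1.13622 >1
  x=-2.852: |R|=1.06627 >1
So |R|<1 on (-2.7273, 0).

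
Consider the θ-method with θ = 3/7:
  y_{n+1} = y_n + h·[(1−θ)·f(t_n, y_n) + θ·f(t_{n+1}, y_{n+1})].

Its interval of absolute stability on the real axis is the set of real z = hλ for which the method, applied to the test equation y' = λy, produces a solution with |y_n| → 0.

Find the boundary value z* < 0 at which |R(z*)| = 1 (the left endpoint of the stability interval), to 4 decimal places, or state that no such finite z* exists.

On y'=λy, z=hλ:
  y_{n+1} = y_n + z·[4/7·y_n + 3/7·y_{n+1}] ⇒ (1 − 3/7z)y_{n+1} = (1 + 4/7z)y_n
  R(z) = (1 + 4/7z)/(1 − 3/7z).

Solve |R(x)|<1 on ℝ⁻.
x=-1.13: |R|=0.2387
R=−1: 1+4/7x = −1+3/7x ⇒ -1/7x=2 ⇒ x=2/(-1/7)=-14.0000
Confirm numerically:
  x=-13.564: |R|=0.99086 <1
  x=-12.649: |R|=0.96994 <1
  x=-11.940: |R|=0.95189 <1
  x=-9.263: |R|=0.86384 <1
  x=-14.498: |R|=1.00986 >1
  x=-14.227: |R|=1.00457 >1
Interval (-14.0000, 0).

left endpoint -14.0000.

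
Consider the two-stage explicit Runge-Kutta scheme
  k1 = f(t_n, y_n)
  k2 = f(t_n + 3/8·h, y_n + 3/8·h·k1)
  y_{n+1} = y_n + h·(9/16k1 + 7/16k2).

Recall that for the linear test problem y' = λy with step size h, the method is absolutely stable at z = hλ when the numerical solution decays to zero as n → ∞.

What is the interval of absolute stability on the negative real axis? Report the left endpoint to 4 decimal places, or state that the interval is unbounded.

On y'=λy, z=hλ:
  k1=λy_n ⇒ h·k1=z·y_n;  k2=λ(1+3/8z)y_n ⇒ h·k2=z(1+3/8z)y_n
  y_{n+1}/y_n = 1 + 9/16z + 7/16z(1+3/8z) = 1 + z + 21/128z²
  ⇒ R(z) = 1 + z + 21/128z².

Need |R(x)|<1, x<0.
x=-0.53: |R|=0.5161
R=1: x+21/128x²=0 ⇒ x=−128/21=-6.0952; min R=1−1/(4·21/128)=-0.5238>−1
Confirm numerically:
  x=-6.029: |R|=0.93448 <1
  x=-5.814: |R|=0.73174 <1
  x=-3.280: |R|=0.51495 <1
  x=-2.740: |R|=0.50828 <1
  x=-6.432: |R|=1.35537 >1
  x=-6.210: |R|=1.11692 >1
Interval (-6.0952, 0).

(-6.0952, 0).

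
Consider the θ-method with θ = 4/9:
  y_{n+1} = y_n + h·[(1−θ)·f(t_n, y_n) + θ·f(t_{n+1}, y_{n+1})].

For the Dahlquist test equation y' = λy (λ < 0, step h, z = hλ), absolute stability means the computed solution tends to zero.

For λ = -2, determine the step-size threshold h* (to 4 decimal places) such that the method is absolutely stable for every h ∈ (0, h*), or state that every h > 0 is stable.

(-18.0000,0); λ=-2 ⇒ h* = (18)/2 = 9.0000.

With y'=λy (z=hλ):
  y_{n+1} = y_n + z·[5/9·y_n + 4/9·y_{n+1}] ⇒ (1 − 4/9z)y_{n+1} = (1 + 5/9z)y_n
  so R(z) = (1 + 5/9z)/(1 − 4/9z).

Solve |R(x)|<1 on ℝ⁻.
x=-1.23: |R|=0.2047
R=−1: 1+5/9x = −1+4/9x ⇒ -1/9x=2 ⇒ x=2/(-1/9)=-18.0000
Confirm numerically:
  x=-17.231: |R|=0.99013 <1
  x=-14.572: |R|=0.94905 <1
  x=-12.145: |R|=0.89832 <1
  x=-11.433: |R|=0.88002 <1
  x=-18.554: |R|=1.00666 >1
  x=-18.520: |R|=1.00626 >1
  x=-18.148: |R|=1.00181 >1
Interval (-18.0000, 0).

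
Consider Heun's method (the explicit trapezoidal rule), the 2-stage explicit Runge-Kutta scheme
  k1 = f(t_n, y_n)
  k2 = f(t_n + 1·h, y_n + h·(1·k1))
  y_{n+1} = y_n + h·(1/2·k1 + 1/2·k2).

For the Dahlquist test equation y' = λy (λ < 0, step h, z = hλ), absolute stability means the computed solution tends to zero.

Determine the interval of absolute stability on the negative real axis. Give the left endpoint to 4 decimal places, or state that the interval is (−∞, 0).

z∈(-2.0000,0).

On y'=λy, z=hλ:
  order 2, 2-stage ⇒ R(z)=1+z+z^2/2
  (e.g. R(-1.38)=0.57220, |R|=0.57220)

Find x<0 with |R(x)|<1.
x=-1.38: |R|=0.5722
|R(-1.83)|=0.8445 |R(-0.99)|=0.5000 |R(-0.56)|=0.5968
Bisect:
  x_lo=-2.4140 |R|=1.4998  x_hi=-0.1030 |R|=0.9023
  mid=-1.25851 |R|=0.53341 →hi
  mid=-1.83627 |R|=0.84968 →hi
  mid=-2.12516 |R|=1.13299 →lo
  mid=-1.98071 |R|=0.98090 →hi
  mid=-2.05293 |R|=1.05434 →lo
  mid=-2.01682 |R|=1.01697 →lo
  mid=-1.99877 |R|=0.99877 →hi
  ...
  [-2.00004,-1.99990] ⇒ x*=-2.0000
Interval (-2.0000, 0).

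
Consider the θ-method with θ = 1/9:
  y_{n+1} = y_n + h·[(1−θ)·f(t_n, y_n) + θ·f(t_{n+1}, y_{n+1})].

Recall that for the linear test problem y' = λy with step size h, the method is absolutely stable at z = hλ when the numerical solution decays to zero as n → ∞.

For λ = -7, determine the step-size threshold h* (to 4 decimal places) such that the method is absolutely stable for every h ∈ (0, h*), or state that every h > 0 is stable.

(-2.5714,0); λ=-7 ⇒ h* = (18/7)/7 = 0.3673.

On y'=λy, z=hλ:
  y_{n+1} = y_n + z·[8/9·y_n + 1/9·y_{n+1}] ⇒ (1 − 1/9z)y_{n+1} = (1 + 8/9z)y_n
  Hence R(z) = (1 + 8/9z)/(1 − 1/9z).

Solve |R(x)|<1 on ℝ⁻.
x=-1.13: |R|=0.0039
R=−1: 1+8/9x = −1+1/9x ⇒ -7/9x=2 ⇒ x=2/(-7/9)=-2.5714
Confirm numerically:
  x=-2.188: |R|=0.76010 <1
  x=-1.989: |R|=0.62899 <1
  x=-1.969: |R|=0.61555 <1
  x=-1.324: |R|=0.15420 <1
  x=-3.090: |R|=1.30025 >1
  x=-2.706: |R|=1.08047 >1
Stable set (-2.5714, 0).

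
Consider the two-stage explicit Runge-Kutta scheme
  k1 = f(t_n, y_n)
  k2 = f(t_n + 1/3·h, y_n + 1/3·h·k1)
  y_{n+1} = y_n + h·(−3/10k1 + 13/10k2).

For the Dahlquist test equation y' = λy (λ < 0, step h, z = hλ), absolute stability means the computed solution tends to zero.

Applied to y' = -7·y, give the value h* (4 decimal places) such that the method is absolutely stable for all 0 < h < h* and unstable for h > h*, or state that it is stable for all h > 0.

(-2.3077,0); λ=-7 ⇒ h* = (30/13)/7 = 0.3297.

Set f=λy, z=hλ:
  k1=λy_n ⇒ h·k1=z·y_n;  k2=λ(1+1/3z)y_n ⇒ h·k2=z(1+1/3z)y_n
  y_{n+1}/y_n = 1 − 3/10z + 13/10z(1+1/3z) = 1 + z + 13/30z²
  so R(z) = 1 + z + 13/30z².

Need |R(x)|<1, x<0.
x=-0.47: |R|=0.6257
R=1: x+13/30x²=0 ⇒ x=−30/13=-2.3077; min R=1−1/(4·13/30)=0.4231>−1
Confirm numerically:
  x=-2.123: |R|=0.83009 <1
  x=-1.815: |R|=0.61250 <1
  x=-1.500: |R|=0.47500 <1
  x=-1.085: |R|=0.42513 <1
  x=-2.886: |R|=1.72323 >1
  x=-2.416: |R|=1.11339 >1
Stable set (-2.3077, 0).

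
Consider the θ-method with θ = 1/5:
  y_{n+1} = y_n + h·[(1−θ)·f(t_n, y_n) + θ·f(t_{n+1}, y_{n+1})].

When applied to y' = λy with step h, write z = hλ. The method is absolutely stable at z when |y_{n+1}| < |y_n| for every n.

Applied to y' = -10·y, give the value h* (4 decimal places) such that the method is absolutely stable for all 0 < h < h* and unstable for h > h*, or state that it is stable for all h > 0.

On y'=λy, z=hλ:
  y_{n+1} = y_n + z·[4/5·y_n + 1/5·y_{n+1}] ⇒ (1 − 1/5z)y_{n+1} = (1 + 4/5z)y_n
  ⇒ R(z) = (1 + 4/5z)/(1 − 1/5z).

Find x<0 with |R(x)|<1.
x=-1.52: |R|=0.1656
R=−1: 1+4/5x = −1+1/5x ⇒ -3/5x=2 ⇒ x=2/(-3/5)=-3.3333
Confirm numerically:
  x=-2.918: |R|=0.84264 <1
  x=-2.070: |R|=0.46393 <1
  x=-1.670: |R|=0.25187 <1
  x=-3.794: |R|=1.15715 >1
  x=-3.722: |R|=1.13368 >1
  x=-3.571: |R|=1.08319 >1
Stable set (-3.3333, 0).

(-3.3333,0); λ=-10 ⇒ h* = (10/3)/10 = 0.3333.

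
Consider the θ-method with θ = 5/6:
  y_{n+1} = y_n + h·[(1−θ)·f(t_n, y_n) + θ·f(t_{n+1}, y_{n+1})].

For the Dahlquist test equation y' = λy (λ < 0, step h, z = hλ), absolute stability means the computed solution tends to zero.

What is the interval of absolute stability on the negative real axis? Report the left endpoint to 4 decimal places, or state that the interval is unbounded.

On y'=λy, z=hλ:
  y_{n+1} = y_n + z·[1/6·y_n + 5/6·y_{n+1}] ⇒ (1 − 5/6z)y_{n+1} = (1 + 1/6z)y_n
  R(z) = (1 + 1/6z)/(1 − 5/6z).

Boundary: |R(x)|=1, x<0.
x=-0.97: |R|=0.4636
x=-2: |R|=0.2500
x=-10: |R|=0.0714
x=-100: |R|=0.1858
θ=5/6≥1/2 ⇒ |1+1/6x|<|1−5/6x| ∀x<0 ⇒ interval (−∞,0).

unbounded; (−∞, 0).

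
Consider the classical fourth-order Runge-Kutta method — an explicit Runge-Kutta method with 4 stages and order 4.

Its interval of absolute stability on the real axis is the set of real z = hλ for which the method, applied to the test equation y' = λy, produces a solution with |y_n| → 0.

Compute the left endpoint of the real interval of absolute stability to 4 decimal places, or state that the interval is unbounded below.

z* = -2.7853.

With y'=λy (z=hλ):
  order 4, 4-stage ⇒ R(z)=1+z+z^2/2+z^3/6+z^4/24
  (e.g. R(-1.53)=0.27185, |R|=0.27185)

Boundary: |R(x)|=1, x<0.
x=-1.53: |R|=0.2718
|R(-3.17)|=1.7528 |R(-2.91)|=1.2049 |R(-2.68)|=0.8525
Bisect:
  x_lo=-3.3770 |R|=2.3253  x_hi=-0.3033 |R|=0.7384
  mid=-1.84012 |R|=0.29217 →hi
  mid=-2.60854 |R|=0.76462 →hi
  mid=-2.99275 |R|=1.36057 →lo
  mid=-2.80065 |R|=1.02340 →lo
  mid=-2.70460 |R|=0.88499 →hi
  mid=-2.75262 |R|=0.95185 →hi
  mid=-2.77663 |R|=0.98702 →hi
  mid=-2.78864 |R|=1.00506 →lo
  mid=-2.78264 |R|=0.99600 →hi
  ...
  [-2.78545,-2.78526] ⇒ x*=-2.7853
Interval (-2.7853, 0).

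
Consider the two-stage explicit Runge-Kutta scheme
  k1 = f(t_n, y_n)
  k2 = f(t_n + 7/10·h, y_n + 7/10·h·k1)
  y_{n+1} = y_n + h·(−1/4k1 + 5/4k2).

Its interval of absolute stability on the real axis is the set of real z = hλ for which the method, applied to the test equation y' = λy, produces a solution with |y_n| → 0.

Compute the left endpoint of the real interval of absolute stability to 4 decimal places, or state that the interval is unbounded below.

left endpoint -1.1429.

Set f=λy, z=hλ:
  k1=λy_n ⇒ h·k1=z·y_n;  k2=λ(1+7/10z)y_n ⇒ h·k2=z(1+7/10z)y_n
  y_{n+1}/y_n = 1 − 1/4z + 5/4z(1+7/10z) = 1 + z + 7/8z²
  so R(z) = 1 + z + 7/8z².

Find x<0 with |R(x)|<1.
x=-1.15: |R|=1.0072
R=1: x+7/8x²=0 ⇒ x=−8/7=-1.1429; min R=1−1/(4·7/8)=0.7143>−1
Confirm numerically:
  x=-0.651: |R|=0.71983 <1
  x=-0.591: |R|=0.71462 <1
  x=-0.589: |R|=0.71456 <1
  x=-1.716: |R|=1.86057 >1
  x=-1.675: |R|=1.77992 >1
So |R|<1 on (-1.1429, 0).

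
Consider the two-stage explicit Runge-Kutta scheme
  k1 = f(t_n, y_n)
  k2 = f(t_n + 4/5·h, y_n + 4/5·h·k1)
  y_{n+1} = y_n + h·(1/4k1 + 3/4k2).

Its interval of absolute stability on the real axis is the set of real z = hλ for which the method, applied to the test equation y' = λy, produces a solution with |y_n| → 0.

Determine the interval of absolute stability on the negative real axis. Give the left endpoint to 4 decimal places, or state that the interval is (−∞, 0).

With y'=λy (z=hλ):
  k1=λy_n ⇒ h·k1=z·y_n;  k2=λ(1+4/5z)y_n ⇒ h·k2=z(1+4/5z)y_n
  y_{n+1}/y_n = 1 + 1/4z + 3/4z(1+4/5z) = 1 + z + 3/5z²
  R(z) = 1 + z + 3/5z².

Boundary: |R(x)|=1, x<0.
x=-0.63: |R|=0.6081
R=1: x+3/5x²=0 ⇒ x=−5/3=-1.6667; min R=1−1/(4·3/5)=0.5833>−1
Confirm numerically:
  x=-1.381: |R|=0.76330 <1
  x=-1.349: |R|=0.74288 <1
  x=-1.328: |R|=0.73015 <1
  x=-0.875: |R|=0.58438 <1
  x=-2.263: |R|=1.80970 >1
  x=-2.151: |R|=1.62508 >1
  x=-1.914: |R|=1.28404 >1
So |R|<1 on (-1.6667, 0).

z∈(-1.6667,0).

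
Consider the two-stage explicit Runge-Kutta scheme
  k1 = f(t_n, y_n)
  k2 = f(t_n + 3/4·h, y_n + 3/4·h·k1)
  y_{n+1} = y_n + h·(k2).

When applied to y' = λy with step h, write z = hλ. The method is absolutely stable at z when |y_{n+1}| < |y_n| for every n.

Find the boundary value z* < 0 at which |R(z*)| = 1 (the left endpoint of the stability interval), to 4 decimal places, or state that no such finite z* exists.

Test eqn y'=λy, z=hλ:
  k1=λy_n ⇒ h·k1=z·y_n;  k2=λ(1+3/4z)y_n ⇒ h·k2=z(1+3/4z)y_n
  y_{n+1}/y_n = 1 + z(1+3/4z) = 1 + z + 3/4z²
  ⇒ R(z) = 1 + z + 3/4z².

Find x<0 with |R(x)|<1.
x=-1.14: |R|=0.8347
R=1: x+3/4x²=0 ⇒ x=−4/3=-1.3333; min R=1−1/(4·3/4)=0.6667>−1
Confirm numerically:
  x=-0.875: |R|=0.69922 <1
  x=-0.788: |R|=0.67771 <1
  x=-0.626: |R|=0.66791 <1
  x=-1.646: |R|=1.38599 >1
  x=-1.553: |R|=1.25586 >1
So |R|<1 on (-1.3333, 0).

z* = -1.3333.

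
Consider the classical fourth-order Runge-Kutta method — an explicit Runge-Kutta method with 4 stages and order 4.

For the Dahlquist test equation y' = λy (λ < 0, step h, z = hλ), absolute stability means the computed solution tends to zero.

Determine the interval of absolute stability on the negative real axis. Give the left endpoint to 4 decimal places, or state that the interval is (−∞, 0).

On y'=λy, z=hλ:
  order 4, 4-stage ⇒ R(z)=1+z+z^2/2+z^3/6+z^4/24
  (e.g. R(-1.33)=0.29272, |R|=0.29272)

Find x<0 with |R(x)|<1.
x=-1.33: |R|=0.2927
|R(-2.72)|=0.9059 |R(-2.16)|=0.4002 |R(-1.4)|=0.2827
Bisect:
  x_lo=-3.3383 |R|=2.2080  x_hi=-0.0782 |R|=0.9248
  mid=-1.70825 |R|=0.27481 →hi
  mid=-2.52326 |R|=0.67165 →hi
  mid=-2.93076 |R|=1.24241 →lo
  mid=-2.72701 |R|=0.91563 →hi
  mid=-2.82889 |R|=1.06774 →lo
  mid=-2.77795 |R|=0.98898 →hi
  mid=-2.80342 |R|=1.02767 →lo
  ...
  [-2.78531,-2.78511] ⇒ x*=-2.7853
So |R|<1 on (-2.7853, 0).

(-2.7853, 0).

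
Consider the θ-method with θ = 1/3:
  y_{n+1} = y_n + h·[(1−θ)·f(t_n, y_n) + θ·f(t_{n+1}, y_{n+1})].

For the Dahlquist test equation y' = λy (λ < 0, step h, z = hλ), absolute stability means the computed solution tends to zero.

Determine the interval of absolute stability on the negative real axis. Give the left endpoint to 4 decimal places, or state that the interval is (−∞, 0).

z∈(-6.0000,0).

Test eqn y'=λy, z=hλ:
  y_{n+1} = y_n + z·[2/3·y_n + 1/3·y_{n+1}] ⇒ (1 − 1/3z)y_{n+1} = (1 + 2/3z)y_n
  R(z) = (1 + 2/3z)/(1 − 1/3z).

Need |R(x)|<1, x<0.
x=-0.52: |R|=0.5568
R=−1: 1+2/3x = −1+1/3x ⇒ -1/3x=2 ⇒ x=2/(-1/3)=-6.0000
Confirm numerically:
  x=-5.921: |R|=0.99114 <1
  x=-5.561: |R|=0.94872 <1
  x=-3.272: |R|=0.56505 <1
  x=-2.736: |R|=0.43096 <1
  x=-6.565: |R|=1.05907 >1
  x=-6.358: |R|=1.03826 >1
Interval (-6.0000, 0).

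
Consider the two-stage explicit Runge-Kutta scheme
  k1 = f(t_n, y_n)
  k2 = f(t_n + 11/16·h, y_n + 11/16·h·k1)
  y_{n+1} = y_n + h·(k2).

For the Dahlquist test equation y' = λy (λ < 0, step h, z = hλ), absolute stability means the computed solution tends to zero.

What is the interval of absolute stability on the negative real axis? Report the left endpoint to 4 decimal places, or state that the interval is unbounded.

On y'=λy, z=hλ:
  k1=λy_n ⇒ h·k1=z·y_n;  k2=λ(1+11/16z)y_n ⇒ h·k2=z(1+11/16z)y_n
  y_{n+1}/y_n = 1 + z(1+11/16z) = 1 + z + 11/16z²
  Hence R(z) = 1 + z + 11/16z².

Solve |R(x)|<1 on ℝ⁻.
x=-1.47: |R|=1.0156
R=1: x+11/16x²=0 ⇒ x=−16/11=-1.4545; min R=1−1/(4·11/16)=0.6364>−1
Confirm numerically:
  x=-1.300: |R|=0.86188 <1
  x=-1.114: |R|=0.73918 <1
  x=-0.968: |R|=0.67620 <1
  x=-0.716: |R|=0.63645 <1
  x=-1.654: |R|=1.22680 >1
  x=-1.626: |R|=1.19166 >1
Stable set (-1.4545, 0).

z∈(-1.4545,0).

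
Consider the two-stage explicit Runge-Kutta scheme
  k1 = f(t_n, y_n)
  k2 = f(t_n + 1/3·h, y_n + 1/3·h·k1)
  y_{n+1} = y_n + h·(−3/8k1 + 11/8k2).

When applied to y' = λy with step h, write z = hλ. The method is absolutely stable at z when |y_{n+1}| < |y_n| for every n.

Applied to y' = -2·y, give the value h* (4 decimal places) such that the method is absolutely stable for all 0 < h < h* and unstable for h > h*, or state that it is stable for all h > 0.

(-2.1818,0); λ=-2 ⇒ h* = (24/11)/2 = 1.0909.

With y'=λy (z=hλ):
  k1=λy_n ⇒ h·k1=z·y_n;  k2=λ(1+1/3z)y_n ⇒ h·k2=z(1+1/3z)y_n
  y_{n+1}/y_n = 1 − 3/8z + 11/8z(1+1/3z) = 1 + z + 11/24z²
  R(z) = 1 + z + 11/24z².

Solve |R(x)|<1 on ℝ⁻.
x=-1: |R|=0.4583
R=1: x+11/24x²=0 ⇒ x=−24/11=-2.1818; min R=1−1/(4·11/24)=0.4545>−1
Confirm numerically:
  x=-1.966: |R|=0.80553 <1
  x=-1.613: |R|=0.57948 <1
  x=-1.238: |R|=0.46446 <1
  x=-0.932: |R|=0.46612 <1
  x=-2.639: |R|=1.55298 >1
  x=-2.359: |R|=1.19157 >1
So |R|<1 on (-2.1818, 0).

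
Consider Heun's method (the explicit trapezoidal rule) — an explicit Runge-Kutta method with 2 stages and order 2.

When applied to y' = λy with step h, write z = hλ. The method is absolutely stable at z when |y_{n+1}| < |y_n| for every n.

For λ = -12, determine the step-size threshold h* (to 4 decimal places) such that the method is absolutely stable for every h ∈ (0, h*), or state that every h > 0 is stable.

(-2.0000,0); λ=-12 ⇒ h* = 0.1667.

Set f=λy, z=hλ:
  order 2, 2-stage ⇒ R(z)=1+z+z^2/2
  (e.g. R(-1.21)=0.52205, |R|=0.52205)

Boundary: |R(x)|=1, x<0.
x=-1.21: |R|=0.5221
|R(-2.29)|=1.3321 |R(-1.78)|=0.8042 |R(-1.27)|=0.5364
Bisect:
  x_lo=-2.3429 |R|=1.4017  x_hi=-0.2396 |R|=0.7891
  mid=-1.29123 |R|=0.54241 →hi
  mid=-1.81706 |R|=0.83379 →hi
  mid=-2.07998 |R|=1.08318 →lo
  mid=-1.94852 |R|=0.94984 →hi
  mid=-2.01425 |R|=1.01435 →lo
  mid=-1.98138 |R|=0.98156 →hi
  mid=-1.99782 |R|=0.99782 →hi
  mid=-2.00603 |R|=1.00605 →lo
  mid=-2.00192 |R|=1.00193 →lo
  mid=-1.99987 |R|=0.99987 →hi
  ...
  [-2.00013,-2.00000] ⇒ x*=-2.0000
Interval (-2.0000, 0).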